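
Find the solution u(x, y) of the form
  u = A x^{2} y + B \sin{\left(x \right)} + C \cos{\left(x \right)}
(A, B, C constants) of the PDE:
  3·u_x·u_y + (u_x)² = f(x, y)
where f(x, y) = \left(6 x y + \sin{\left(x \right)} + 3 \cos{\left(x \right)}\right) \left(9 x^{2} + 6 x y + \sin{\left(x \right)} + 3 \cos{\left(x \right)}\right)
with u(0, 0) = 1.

Substitute the ansatz u = A x^{2} y + B \sin{\left(x \right)} + C \cos{\left(x \right)} into the left-hand side.
Derivatives of the ansatz:
  u_x = 2 A x y + B \cos{\left(x \right)} - C \sin{\left(x \right)}
  u_y = A x^{2}
Term by term:
  3·u_x·u_y = 6 A^{2} x^{3} y + 3 A B x^{2} \cos{\left(x \right)} - 3 A C x^{2} \sin{\left(x \right)}
  (u_x)² = 4 A^{2} x^{2} y^{2} + 4 A B x y \cos{\left(x \right)} - 4 A C x y \sin{\left(x \right)} + B^{2} \cos^{2}{\left(x \right)} - 2 B C \sin{\left(x \right)} \cos{\left(x \right)} + C^{2} \sin^{2}{\left(x \right)}
So the left-hand side equals
  6 A^{2} x^{3} y + 4 A^{2} x^{2} y^{2} + 3 A B x^{2} \cos{\left(x \right)} + 4 A B x y \cos{\left(x \right)} - 3 A C x^{2} \sin{\left(x \right)} - 4 A C x y \sin{\left(x \right)} + B^{2} \cos^{2}{\left(x \right)} - 2 B C \sin{\left(x \right)} \cos{\left(x \right)} + C^{2} \sin^{2}{\left(x \right)}
This must equal f(x, y) identically; expanded, f = 54 x^{3} y + 36 x^{2} y^{2} + 9 x^{2} \sin{\left(x \right)} + 27 x^{2} \cos{\left(x \right)} + 12 x y \sin{\left(x \right)} + 36 x y \cos{\left(x \right)} + \sin^{2}{\left(x \right)} + 6 \sin{\left(x \right)} \cos{\left(x \right)} + 9 \cos^{2}{\left(x \right)}.
Matching coefficients of the independent functions:
  [x^{2} y^{2}]:  4 A^{2} = 36
  [x^{2} \sin{\left(x \right)}]:  - 3 A C = 9
  [x^{2} \cos{\left(x \right)}]:  3 A B = 27
  [x^{3} y]:  6 A^{2} = 54
  [\sin{\left(x \right)} \cos{\left(x \right)}]:  - 2 B C = 6
  [x y \sin{\left(x \right)}]:  - 4 A C = 12
  [x y \cos{\left(x \right)}]:  4 A B = 36
  [\sin^{2}{\left(x \right)}]:  C^{2} = 1
  [\cos^{2}{\left(x \right)}]:  B^{2} = 9
These equations allow (A, B, C) = (-3, -3, 1) or (3, 3, -1).
Impose the point condition(s):
  u(0, 0) = 1  ⟹  C = 1
Only A = -3, B = -3, C = 1 satisfies everything.
Hence u(x, y) = - 3 x^{2} y - 3 \sin{\left(x \right)} + \cos{\left(x \right)}.

Answer: u(x, y) = - 3 x^{2} y - 3 \sin{\left(x \right)} + \cos{\left(x \right)}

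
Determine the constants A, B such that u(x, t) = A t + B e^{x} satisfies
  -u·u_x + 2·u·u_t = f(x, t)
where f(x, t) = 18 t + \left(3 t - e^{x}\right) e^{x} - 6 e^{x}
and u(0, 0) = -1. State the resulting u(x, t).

Substitute the ansatz u = A t + B e^{x} into the left-hand side.
Derivatives of the ansatz:
  u_x = B e^{x}
  u_t = A
Term by term:
  -u·u_x = - A B t e^{x} - B^{2} e^{2 x}
  2·u·u_t = 2 A^{2} t + 2 A B e^{x}
So the left-hand side equals
  2 A^{2} t - A B t e^{x} + 2 A B e^{x} - B^{2} e^{2 x}
This must equal f(x, t) = 18 t + \left(3 t - e^{x}\right) e^{x} - 6 e^{x} identically.
Matching coefficients of the independent functions:
  [t]:  2 A^{2} = 18
  [t e^{x}]:  - A B = 3
  [e^{x}]:  2 A B = -6
  [e^{2 x}]:  - B^{2} = -1
These equations allow (A, B) = (-3, 1) or (3, -1).
Impose the point condition(s):
  u(0, 0) = -1  ⟹  B = -1
Only A = 3, B = -1 satisfies everything.
Hence u(x, t) = 3 t - e^{x}.

Answer: u(x, t) = 3 t - e^{x}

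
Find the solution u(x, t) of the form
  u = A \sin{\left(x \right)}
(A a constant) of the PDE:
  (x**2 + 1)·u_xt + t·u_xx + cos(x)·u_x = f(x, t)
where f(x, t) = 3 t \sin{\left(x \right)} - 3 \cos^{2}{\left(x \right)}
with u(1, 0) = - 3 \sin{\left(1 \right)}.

Answer: u(x, t) = - 3 \sin{\left(x \right)}

Derivation:
Substitute the ansatz u = A \sin{\left(x \right)} into the left-hand side.
Derivatives of the ansatz:
  u_xt = 0
  u_xx = - A \sin{\left(x \right)}
  u_x = A \cos{\left(x \right)}
Term by term:
  (x**2 + 1)·u_xt = 0
  t·u_xx = - A t \sin{\left(x \right)}
  cos(x)·u_x = A \cos^{2}{\left(x \right)}
So the left-hand side equals
  - A t \sin{\left(x \right)} + A \cos^{2}{\left(x \right)}
This must equal f(x, t) = 3 t \sin{\left(x \right)} - 3 \cos^{2}{\left(x \right)} identically.
Matching coefficients of the independent functions:
  [t \sin{\left(x \right)}]:  - A = 3
  [\cos^{2}{\left(x \right)}]:  A = -3
Solving: A = -3.
Check against the point condition:
  u(1, 0) = - 3 \sin{\left(1 \right)}  ⟹  A \sin{\left(1 \right)} = - 3 \sin{\left(1 \right)}  ✓
Hence u(x, t) = - 3 \sin{\left(x \right)}.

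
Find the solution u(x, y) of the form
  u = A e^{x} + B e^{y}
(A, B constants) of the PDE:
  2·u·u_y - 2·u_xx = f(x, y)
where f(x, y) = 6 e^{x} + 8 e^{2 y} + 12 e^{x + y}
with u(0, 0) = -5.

Substitute the ansatz u = A e^{x} + B e^{y} into the left-hand side.
Derivatives of the ansatz:
  u_y = B e^{y}
  u_xx = A e^{x}
Term by term:
  2·u·u_y = 2 A B e^{x} e^{y} + 2 B^{2} e^{2 y}
  -2·u_xx = - 2 A e^{x}
So the left-hand side equals
  2 A B e^{x} e^{y} - 2 A e^{x} + 2 B^{2} e^{2 y}
This must equal f(x, y) identically; expanded, f = 12 e^{x} e^{y} + 6 e^{x} + 8 e^{2 y}.
Matching coefficients of the independent functions:
  [e^{x} e^{y}]:  2 A B = 12
  [e^{x}]:  - 2 A = 6
  [e^{2 y}]:  2 B^{2} = 8
Solving: A = -3, B = -2.
Check against the point condition:
  u(0, 0) = -5  ⟹  A + B = -5  ✓
Hence u(x, y) = - 3 e^{x} - 2 e^{y}.

Answer: u(x, y) = - 3 e^{x} - 2 e^{y}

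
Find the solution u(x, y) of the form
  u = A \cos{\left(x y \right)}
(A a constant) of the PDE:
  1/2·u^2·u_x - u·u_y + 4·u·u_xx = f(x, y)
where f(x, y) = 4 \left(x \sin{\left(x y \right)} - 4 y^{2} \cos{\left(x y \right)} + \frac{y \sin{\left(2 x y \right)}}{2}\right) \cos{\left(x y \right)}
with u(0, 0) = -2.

Substitute the ansatz u = A \cos{\left(x y \right)} into the left-hand side.
Derivatives of the ansatz:
  u_x = - A y \sin{\left(x y \right)}
  u_y = - A x \sin{\left(x y \right)}
  u_xx = - A y^{2} \cos{\left(x y \right)}
Term by term:
  1/2·u^2·u_x = - \frac{A^{3} y \sin{\left(x y \right)} \cos^{2}{\left(x y \right)}}{2}
  -u·u_y = A^{2} x \sin{\left(x y \right)} \cos{\left(x y \right)}
  4·u·u_xx = - 4 A^{2} y^{2} \cos^{2}{\left(x y \right)}
So the left-hand side equals
  - \frac{A^{3} y \sin{\left(x y \right)} \cos^{2}{\left(x y \right)}}{2} + A^{2} x \sin{\left(x y \right)} \cos{\left(x y \right)} - 4 A^{2} y^{2} \cos^{2}{\left(x y \right)}
This must equal f(x, y) identically; expanded, f = 4 x \sin{\left(x y \right)} \cos{\left(x y \right)} - 16 y^{2} \cos^{2}{\left(x y \right)} + 4 y \sin{\left(x y \right)} \cos^{2}{\left(x y \right)}.
Matching coefficients of the independent functions:
  [y^{2} \cos^{2}{\left(x y \right)}]:  - 4 A^{2} = -16
  [x \sin{\left(x y \right)} \cos{\left(x y \right)}]:  A^{2} = 4
  [y \sin{\left(x y \right)} \cos^{2}{\left(x y \right)}]:  - \frac{A^{3}}{2} = 4
Solving: A = -2.
Check against the point condition:
  u(0, 0) = -2  ⟹  A = -2  ✓
Hence u(x, y) = - 2 \cos{\left(x y \right)}.

Answer: u(x, y) = - 2 \cos{\left(x y \right)}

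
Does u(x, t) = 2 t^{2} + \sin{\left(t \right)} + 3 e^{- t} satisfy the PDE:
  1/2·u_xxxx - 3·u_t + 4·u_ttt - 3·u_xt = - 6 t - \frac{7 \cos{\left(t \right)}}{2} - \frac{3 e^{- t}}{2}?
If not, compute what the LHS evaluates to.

Evaluate each term of the left-hand side for u = 2 t^{2} + \sin{\left(t \right)} + 3 e^{- t}.
Derivatives:
  u_xxxx = 0
  u_t = 4 t + \cos{\left(t \right)} - 3 e^{- t}
  u_ttt = - \cos{\left(t \right)} - 3 e^{- t}
  u_xt = 0
Terms:
  1/2·u_xxxx = 0
  -3·u_t = - 12 t - 3 \cos{\left(t \right)} + 9 e^{- t}
  4·u_ttt = - 4 \cos{\left(t \right)} - 12 e^{- t}
  -3·u_xt = 0
Sum: LHS = - 12 t - 7 \cos{\left(t \right)} - 3 e^{- t}
Given right-hand side: - 6 t - \frac{7 \cos{\left(t \right)}}{2} - \frac{3 e^{- t}}{2}. Difference LHS − RHS = - 6 t - \frac{7 \cos{\left(t \right)}}{2} - \frac{3 e^{- t}}{2} ≠ 0, so u is not a solution.

Answer: No, the LHS evaluates to - 12 t - 7 \cos{\left(t \right)} - 3 e^{- t}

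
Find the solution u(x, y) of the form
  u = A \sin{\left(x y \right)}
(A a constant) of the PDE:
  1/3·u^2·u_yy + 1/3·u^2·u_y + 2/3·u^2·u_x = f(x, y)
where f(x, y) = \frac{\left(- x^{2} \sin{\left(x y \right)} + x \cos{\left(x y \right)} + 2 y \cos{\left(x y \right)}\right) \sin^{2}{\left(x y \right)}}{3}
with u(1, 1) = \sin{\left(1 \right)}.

Substitute the ansatz u = A \sin{\left(x y \right)} into the left-hand side.
Derivatives of the ansatz:
  u_yy = - A x^{2} \sin{\left(x y \right)}
  u_y = A x \cos{\left(x y \right)}
  u_x = A y \cos{\left(x y \right)}
Term by term:
  1/3·u^2·u_yy = - \frac{A^{3} x^{2} \sin^{3}{\left(x y \right)}}{3}
  1/3·u^2·u_y = \frac{A^{3} x \sin^{2}{\left(x y \right)} \cos{\left(x y \right)}}{3}
  2/3·u^2·u_x = \frac{2 A^{3} y \sin^{2}{\left(x y \right)} \cos{\left(x y \right)}}{3}
So the left-hand side equals
  - \frac{A^{3} x^{2} \sin^{3}{\left(x y \right)}}{3} + \frac{A^{3} x \sin^{2}{\left(x y \right)} \cos{\left(x y \right)}}{3} + \frac{2 A^{3} y \sin^{2}{\left(x y \right)} \cos{\left(x y \right)}}{3}
This must equal f(x, y) identically; expanded, f = - \frac{x^{2} \sin^{3}{\left(x y \right)}}{3} + \frac{x \sin^{2}{\left(x y \right)} \cos{\left(x y \right)}}{3} + \frac{2 y \sin^{2}{\left(x y \right)} \cos{\left(x y \right)}}{3}.
Matching coefficients of the independent functions:
  [x^{2} \sin^{3}{\left(x y \right)}]:  - \frac{A^{3}}{3} = - \frac{1}{3}
  [x \sin^{2}{\left(x y \right)} \cos{\left(x y \right)}]:  \frac{A^{3}}{3} = \frac{1}{3}
  [y \sin^{2}{\left(x y \right)} \cos{\left(x y \right)}]:  \frac{2 A^{3}}{3} = \frac{2}{3}
Solving: A = 1.
Check against the point condition:
  u(1, 1) = \sin{\left(1 \right)}  ⟹  A \sin{\left(1 \right)} = \sin{\left(1 \right)}  ✓
Hence u(x, y) = \sin{\left(x y \right)}.

Answer: u(x, y) = \sin{\left(x y \right)}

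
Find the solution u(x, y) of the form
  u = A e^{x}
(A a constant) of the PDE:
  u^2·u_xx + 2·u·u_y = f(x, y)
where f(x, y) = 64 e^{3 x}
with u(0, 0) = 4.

Substitute the ansatz u = A e^{x} into the left-hand side.
Derivatives of the ansatz:
  u_xx = A e^{x}
  u_y = 0
Term by term:
  u^2·u_xx = A^{3} e^{3 x}
  2·u·u_y = 0
So the left-hand side equals
  A^{3} e^{3 x}
This must equal f(x, y) = 64 e^{3 x} identically.
Matching coefficients of the independent functions:
  [e^{3 x}]:  A^{3} = 64
Solving: A = 4.
Check against the point condition:
  u(0, 0) = 4  ⟹  A = 4  ✓
Hence u(x, y) = 4 e^{x}.

Answer: u(x, y) = 4 e^{x}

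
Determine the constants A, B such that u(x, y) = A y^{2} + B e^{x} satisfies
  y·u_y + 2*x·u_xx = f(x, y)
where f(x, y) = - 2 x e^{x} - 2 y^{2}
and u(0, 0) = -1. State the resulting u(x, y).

Answer: u(x, y) = - y^{2} - e^{x}

Derivation:
Substitute the ansatz u = A y^{2} + B e^{x} into the left-hand side.
Derivatives of the ansatz:
  u_y = 2 A y
  u_xx = B e^{x}
Term by term:
  y·u_y = 2 A y^{2}
  2*x·u_xx = 2 B x e^{x}
So the left-hand side equals
  2 A y^{2} + 2 B x e^{x}
This must equal f(x, y) = - 2 x e^{x} - 2 y^{2} identically.
Matching coefficients of the independent functions:
  [y^{2}]:  2 A = -2
  [x e^{x}]:  2 B = -2
Solving: A = -1, B = -1.
Check against the point condition:
  u(0, 0) = -1  ⟹  B = -1  ✓
Hence u(x, y) = - y^{2} - e^{x}.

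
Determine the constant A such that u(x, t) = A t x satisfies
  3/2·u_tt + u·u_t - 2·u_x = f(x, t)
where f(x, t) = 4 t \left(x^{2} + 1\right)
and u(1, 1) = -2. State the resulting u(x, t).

Substitute the ansatz u = A t x into the left-hand side.
Derivatives of the ansatz:
  u_tt = 0
  u_t = A x
  u_x = A t
Term by term:
  3/2·u_tt = 0
  u·u_t = A^{2} t x^{2}
  -2·u_x = - 2 A t
So the left-hand side equals
  A^{2} t x^{2} - 2 A t
This must equal f(x, t) = 4 t \left(x^{2} + 1\right) identically.
Matching coefficients of the independent functions:
  [t]:  - 2 A = 4
  [t x^{2}]:  A^{2} = 4
Solving: A = -2.
Check against the point condition:
  u(1, 1) = -2  ⟹  A = -2  ✓
Hence u(x, t) = - 2 t x.

Answer: u(x, t) = - 2 t x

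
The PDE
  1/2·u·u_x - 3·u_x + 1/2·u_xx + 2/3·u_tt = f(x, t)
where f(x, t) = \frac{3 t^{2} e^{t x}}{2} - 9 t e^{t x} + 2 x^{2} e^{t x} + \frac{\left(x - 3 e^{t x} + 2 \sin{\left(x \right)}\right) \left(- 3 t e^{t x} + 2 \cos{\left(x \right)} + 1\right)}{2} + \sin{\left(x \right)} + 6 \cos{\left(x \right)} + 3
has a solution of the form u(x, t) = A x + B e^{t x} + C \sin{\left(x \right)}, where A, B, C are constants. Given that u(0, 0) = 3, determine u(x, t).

Substitute the ansatz u = A x + B e^{t x} + C \sin{\left(x \right)} into the left-hand side.
Derivatives of the ansatz:
  u_x = A + B t e^{t x} + C \cos{\left(x \right)}
  u_xx = B t^{2} e^{t x} - C \sin{\left(x \right)}
  u_tt = B x^{2} e^{t x}
Term by term:
  1/2·u·u_x = \frac{A^{2} x}{2} + \frac{A B t x e^{t x}}{2} + \frac{A B e^{t x}}{2} + \frac{A C x \cos{\left(x \right)}}{2} + \frac{A C \sin{\left(x \right)}}{2} + \frac{B^{2} t e^{2 t x}}{2} + \frac{B C t e^{t x} \sin{\left(x \right)}}{2} + \frac{B C e^{t x} \cos{\left(x \right)}}{2} + \frac{C^{2} \sin{\left(x \right)} \cos{\left(x \right)}}{2}
  -3·u_x = - 3 A - 3 B t e^{t x} - 3 C \cos{\left(x \right)}
  1/2·u_xx = \frac{B t^{2} e^{t x}}{2} - \frac{C \sin{\left(x \right)}}{2}
  2/3·u_tt = \frac{2 B x^{2} e^{t x}}{3}
So the left-hand side equals
  \frac{A^{2} x}{2} + \frac{A B t x e^{t x}}{2} + \frac{A B e^{t x}}{2} + \frac{A C x \cos{\left(x \right)}}{2} + \frac{A C \sin{\left(x \right)}}{2} - 3 A + \frac{B^{2} t e^{2 t x}}{2} + \frac{B C t e^{t x} \sin{\left(x \right)}}{2} + \frac{B C e^{t x} \cos{\left(x \right)}}{2} + \frac{B t^{2} e^{t x}}{2} - 3 B t e^{t x} + \frac{2 B x^{2} e^{t x}}{3} + \frac{C^{2} \sin{\left(x \right)} \cos{\left(x \right)}}{2} - \frac{C \sin{\left(x \right)}}{2} - 3 C \cos{\left(x \right)}
This must equal f(x, t) identically; expanded, f = \frac{3 t^{2} e^{t x}}{2} - \frac{3 t x e^{t x}}{2} + \frac{9 t e^{2 t x}}{2} - 3 t e^{t x} \sin{\left(x \right)} - 9 t e^{t x} + 2 x^{2} e^{t x} + x \cos{\left(x \right)} + \frac{x}{2} - 3 e^{t x} \cos{\left(x \right)} - \frac{3 e^{t x}}{2} + 2 \sin{\left(x \right)} \cos{\left(x \right)} + 2 \sin{\left(x \right)} + 6 \cos{\left(x \right)} + 3.
Matching coefficients of the independent functions:
  [constant term]:  - 3 A = 3
  [x]:  \frac{A^{2}}{2} = \frac{1}{2}
  [t e^{t x}]:  - 3 B = -9
  [t e^{2 t x}]:  \frac{B^{2}}{2} = \frac{9}{2}
  [t^{2} e^{t x}]:  \frac{B}{2} = \frac{3}{2}
  [x \cos{\left(x \right)}]:  \frac{A C}{2} = 1
  [x^{2} e^{t x}]:  \frac{2 B}{3} = 2
  [e^{t x} \cos{\left(x \right)}, t e^{t x} \sin{\left(x \right)}]:  \frac{B C}{2} = -3
  [\sin{\left(x \right)} \cos{\left(x \right)}]:  \frac{C^{2}}{2} = 2
  [t x e^{t x}, e^{t x}]:  \frac{A B}{2} = - \frac{3}{2}
  [\sin{\left(x \right)}]:  \frac{A C}{2} - \frac{C}{2} = 2
  [\cos{\left(x \right)}]:  - 3 C = 6
Solving: A = -1, B = 3, C = -2.
Check against the point condition:
  u(0, 0) = 3  ⟹  B = 3  ✓
Hence u(x, t) = - x + 3 e^{t x} - 2 \sin{\left(x \right)}.

Answer: u(x, t) = - x + 3 e^{t x} - 2 \sin{\left(x \right)}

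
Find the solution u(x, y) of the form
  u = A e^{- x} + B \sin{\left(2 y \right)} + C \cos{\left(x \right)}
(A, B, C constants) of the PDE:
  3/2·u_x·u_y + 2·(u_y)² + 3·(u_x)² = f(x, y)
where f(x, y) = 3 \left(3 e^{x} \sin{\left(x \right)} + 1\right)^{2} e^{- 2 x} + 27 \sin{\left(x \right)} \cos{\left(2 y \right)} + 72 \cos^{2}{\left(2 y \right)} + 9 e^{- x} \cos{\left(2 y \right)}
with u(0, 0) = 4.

Substitute the ansatz u = A e^{- x} + B \sin{\left(2 y \right)} + C \cos{\left(x \right)} into the left-hand side.
Derivatives of the ansatz:
  u_x = - A e^{- x} - C \sin{\left(x \right)}
  u_y = 2 B \cos{\left(2 y \right)}
Term by term:
  3/2·u_x·u_y = - 3 A B e^{- x} \cos{\left(2 y \right)} - 3 B C \sin{\left(x \right)} \cos{\left(2 y \right)}
  2·(u_y)² = 8 B^{2} \cos^{2}{\left(2 y \right)}
  3·(u_x)² = 3 A^{2} e^{- 2 x} + 6 A C e^{- x} \sin{\left(x \right)} + 3 C^{2} \sin^{2}{\left(x \right)}
So the left-hand side equals
  3 A^{2} e^{- 2 x} - 3 A B e^{- x} \cos{\left(2 y \right)} + 6 A C e^{- x} \sin{\left(x \right)} + 8 B^{2} \cos^{2}{\left(2 y \right)} - 3 B C \sin{\left(x \right)} \cos{\left(2 y \right)} + 3 C^{2} \sin^{2}{\left(x \right)}
This must equal f(x, y) identically; expanded, f = 27 \sin^{2}{\left(x \right)} + 27 \sin{\left(x \right)} \cos{\left(2 y \right)} + 72 \cos^{2}{\left(2 y \right)} + 18 e^{- x} \sin{\left(x \right)} + 9 e^{- x} \cos{\left(2 y \right)} + 3 e^{- 2 x}.
Matching coefficients of the independent functions:
  [e^{- x} \sin{\left(x \right)}]:  6 A C = 18
  [e^{- x} \cos{\left(2 y \right)}]:  - 3 A B = 9
  [\sin{\left(x \right)} \cos{\left(2 y \right)}]:  - 3 B C = 27
  [e^{- 2 x}]:  3 A^{2} = 3
  [\sin^{2}{\left(x \right)}]:  3 C^{2} = 27
  [\cos^{2}{\left(2 y \right)}]:  8 B^{2} = 72
These equations allow (A, B, C) = (-1, 3, -3) or (1, -3, 3).
Impose the point condition(s):
  u(0, 0) = 4  ⟹  A + C = 4
Only A = 1, B = -3, C = 3 satisfies everything.
Hence u(x, y) = - 3 \sin{\left(2 y \right)} + 3 \cos{\left(x \right)} + e^{- x}.

Answer: u(x, y) = - 3 \sin{\left(2 y \right)} + 3 \cos{\left(x \right)} + e^{- x}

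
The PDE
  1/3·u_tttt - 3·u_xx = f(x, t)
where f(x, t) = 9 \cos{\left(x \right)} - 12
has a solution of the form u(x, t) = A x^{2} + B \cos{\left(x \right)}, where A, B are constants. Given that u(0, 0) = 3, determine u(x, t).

Substitute the ansatz u = A x^{2} + B \cos{\left(x \right)} into the left-hand side.
Derivatives of the ansatz:
  u_tttt = 0
  u_xx = 2 A - B \cos{\left(x \right)}
Term by term:
  1/3·u_tttt = 0
  -3·u_xx = - 6 A + 3 B \cos{\left(x \right)}
So the left-hand side equals
  - 6 A + 3 B \cos{\left(x \right)}
This must equal f(x, t) = 9 \cos{\left(x \right)} - 12 identically.
Matching coefficients of the independent functions:
  [constant term]:  - 6 A = -12
  [\cos{\left(x \right)}]:  3 B = 9
Solving: A = 2, B = 3.
Check against the point condition:
  u(0, 0) = 3  ⟹  B = 3  ✓
Hence u(x, t) = 2 x^{2} + 3 \cos{\left(x \right)}.

Answer: u(x, t) = 2 x^{2} + 3 \cos{\left(x \right)}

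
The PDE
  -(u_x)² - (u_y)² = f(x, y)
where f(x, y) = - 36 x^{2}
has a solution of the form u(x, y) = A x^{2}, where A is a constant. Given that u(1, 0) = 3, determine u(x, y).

Substitute the ansatz u = A x^{2} into the left-hand side.
Derivatives of the ansatz:
  u_x = 2 A x
  u_y = 0
Term by term:
  -(u_x)² = - 4 A^{2} x^{2}
  -(u_y)² = 0
So the left-hand side equals
  - 4 A^{2} x^{2}
This must equal f(x, y) = - 36 x^{2} identically.
Matching coefficients of the independent functions:
  [x^{2}]:  - 4 A^{2} = -36
These equations allow (A) = (-3) or (3).
Impose the point condition(s):
  u(1, 0) = 3  ⟹  A = 3
Only A = 3 satisfies everything.
Hence u(x, y) = 3 x^{2}.

Answer: u(x, y) = 3 x^{2}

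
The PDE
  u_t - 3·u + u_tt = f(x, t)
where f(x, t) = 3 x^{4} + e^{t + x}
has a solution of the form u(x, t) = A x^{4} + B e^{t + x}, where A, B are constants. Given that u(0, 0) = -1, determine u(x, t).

Substitute the ansatz u = A x^{4} + B e^{t + x} into the left-hand side.
Derivatives of the ansatz:
  u_t = B e^{t} e^{x}
  u_tt = B e^{t} e^{x}
Term by term:
  u_t = B e^{t} e^{x}
  -3·u = - 3 A x^{4} - 3 B e^{t} e^{x}
  u_tt = B e^{t} e^{x}
So the left-hand side equals
  - 3 A x^{4} - B e^{t} e^{x}
This must equal f(x, t) identically; expanded, f = 3 x^{4} + e^{t} e^{x}.
Matching coefficients of the independent functions:
  [x^{4}]:  - 3 A = 3
  [e^{t} e^{x}]:  - B = 1
Solving: A = -1, B = -1.
Check against the point condition:
  u(0, 0) = -1  ⟹  B = -1  ✓
Hence u(x, t) = - x^{4} - e^{t + x}.

Answer: u(x, t) = - x^{4} - e^{t + x}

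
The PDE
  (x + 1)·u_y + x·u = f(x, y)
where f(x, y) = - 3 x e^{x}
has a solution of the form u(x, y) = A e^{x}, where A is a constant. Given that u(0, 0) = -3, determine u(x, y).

Substitute the ansatz u = A e^{x} into the left-hand side.
Derivatives of the ansatz:
  u_y = 0
Term by term:
  (x + 1)·u_y = 0
  x·u = A x e^{x}
So the left-hand side equals
  A x e^{x}
This must equal f(x, y) = - 3 x e^{x} identically.
Matching coefficients of the independent functions:
  [x e^{x}]:  A = -3
Solving: A = -3.
Check against the point condition:
  u(0, 0) = -3  ⟹  A = -3  ✓
Hence u(x, y) = - 3 e^{x}.

Answer: u(x, y) = - 3 e^{x}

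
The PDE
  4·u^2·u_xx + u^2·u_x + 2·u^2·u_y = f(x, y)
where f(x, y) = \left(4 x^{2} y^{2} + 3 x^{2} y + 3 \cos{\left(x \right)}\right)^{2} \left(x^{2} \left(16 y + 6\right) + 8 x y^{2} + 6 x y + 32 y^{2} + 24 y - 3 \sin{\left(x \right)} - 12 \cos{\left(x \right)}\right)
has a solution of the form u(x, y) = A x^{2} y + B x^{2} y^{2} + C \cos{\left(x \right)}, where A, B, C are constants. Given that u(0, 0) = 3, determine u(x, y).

Substitute the ansatz u = A x^{2} y + B x^{2} y^{2} + C \cos{\left(x \right)} into the left-hand side.
Derivatives of the ansatz:
  u_xx = 2 A y + 2 B y^{2} - C \cos{\left(x \right)}
  u_x = 2 A x y + 2 B x y^{2} - C \sin{\left(x \right)}
  u_y = A x^{2} + 2 B x^{2} y
Term by term:
  4·u^2·u_xx = 8 A^{3} x^{4} y^{3} + 24 A^{2} B x^{4} y^{4} - 4 A^{2} C x^{4} y^{2} \cos{\left(x \right)} + 16 A^{2} C x^{2} y^{2} \cos{\left(x \right)} + 24 A B^{2} x^{4} y^{5} - 8 A B C x^{4} y^{3} \cos{\left(x \right)} + 32 A B C x^{2} y^{3} \cos{\left(x \right)} - 8 A C^{2} x^{2} y \cos^{2}{\left(x \right)} + 8 A C^{2} y \cos^{2}{\left(x \right)} + 8 B^{3} x^{4} y^{6} - 4 B^{2} C x^{4} y^{4} \cos{\left(x \right)} + 16 B^{2} C x^{2} y^{4} \cos{\left(x \right)} - 8 B C^{2} x^{2} y^{2} \cos^{2}{\left(x \right)} + 8 B C^{2} y^{2} \cos^{2}{\left(x \right)} - 4 C^{3} \cos^{3}{\left(x \right)}
  u^2·u_x = 2 A^{3} x^{5} y^{3} + 6 A^{2} B x^{5} y^{4} - A^{2} C x^{4} y^{2} \sin{\left(x \right)} + 4 A^{2} C x^{3} y^{2} \cos{\left(x \right)} + 6 A B^{2} x^{5} y^{5} - 2 A B C x^{4} y^{3} \sin{\left(x \right)} + 8 A B C x^{3} y^{3} \cos{\left(x \right)} - 2 A C^{2} x^{2} y \sin{\left(x \right)} \cos{\left(x \right)} + 2 A C^{2} x y \cos^{2}{\left(x \right)} + 2 B^{3} x^{5} y^{6} - B^{2} C x^{4} y^{4} \sin{\left(x \right)} + 4 B^{2} C x^{3} y^{4} \cos{\left(x \right)} - 2 B C^{2} x^{2} y^{2} \sin{\left(x \right)} \cos{\left(x \right)} + 2 B C^{2} x y^{2} \cos^{2}{\left(x \right)} - C^{3} \sin{\left(x \right)} \cos^{2}{\left(x \right)}
  2·u^2·u_y = 2 A^{3} x^{6} y^{2} + 8 A^{2} B x^{6} y^{3} + 4 A^{2} C x^{4} y \cos{\left(x \right)} + 10 A B^{2} x^{6} y^{4} + 12 A B C x^{4} y^{2} \cos{\left(x \right)} + 2 A C^{2} x^{2} \cos^{2}{\left(x \right)} + 4 B^{3} x^{6} y^{5} + 8 B^{2} C x^{4} y^{3} \cos{\left(x \right)} + 4 B C^{2} x^{2} y \cos^{2}{\left(x \right)}
Sum these and collect like terms in the independent variables.
This must equal f(x, y) identically; expanded, f = 256 x^{6} y^{5} + 480 x^{6} y^{4} + 288 x^{6} y^{3} + 54 x^{6} y^{2} + 128 x^{5} y^{6} + 288 x^{5} y^{5} + 216 x^{5} y^{4} + 54 x^{5} y^{3} + 512 x^{4} y^{6} + 1152 x^{4} y^{5} - 48 x^{4} y^{4} \sin{\left(x \right)} - 192 x^{4} y^{4} \cos{\left(x \right)} + 864 x^{4} y^{4} - 72 x^{4} y^{3} \sin{\left(x \right)} + 96 x^{4} y^{3} \cos{\left(x \right)} + 216 x^{4} y^{3} - 27 x^{4} y^{2} \sin{\left(x \right)} + 324 x^{4} y^{2} \cos{\left(x \right)} + 108 x^{4} y \cos{\left(x \right)} + 192 x^{3} y^{4} \cos{\left(x \right)} + 288 x^{3} y^{3} \cos{\left(x \right)} + 108 x^{3} y^{2} \cos{\left(x \right)} + 768 x^{2} y^{4} \cos{\left(x \right)} + 1152 x^{2} y^{3} \cos{\left(x \right)} - 72 x^{2} y^{2} \sin{\left(x \right)} \cos{\left(x \right)} - 288 x^{2} y^{2} \cos^{2}{\left(x \right)} + 432 x^{2} y^{2} \cos{\left(x \right)} - 54 x^{2} y \sin{\left(x \right)} \cos{\left(x \right)} - 72 x^{2} y \cos^{2}{\left(x \right)} + 54 x^{2} \cos^{2}{\left(x \right)} + 72 x y^{2} \cos^{2}{\left(x \right)} + 54 x y \cos^{2}{\left(x \right)} + 288 y^{2} \cos^{2}{\left(x \right)} + 216 y \cos^{2}{\left(x \right)} - 27 \sin{\left(x \right)} \cos^{2}{\left(x \right)} - 108 \cos^{3}{\left(x \right)}.
Matching coefficients of the independent functions:
(each divided by its leading coefficient; functions giving the same equation are listed together)
  [x^{2} \cos^{2}{\left(x \right)}, y \cos^{2}{\left(x \right)}, x y \cos^{2}{\left(x \right)}, …]:  A C^{2} - 27 = 0
  [x^{4} y^{3}, x^{5} y^{3}, x^{6} y^{2}]:  A^{3} - 27 = 0
  [x^{4} y^{4}, x^{5} y^{4}, x^{6} y^{3}]:  A^{2} B - 36 = 0
  [x^{4} y^{5}, x^{5} y^{5}, x^{6} y^{4}]:  A B^{2} - 48 = 0
  [x^{4} y^{6}, x^{5} y^{6}, x^{6} y^{5}]:  B^{3} - 64 = 0
  [y^{2} \cos^{2}{\left(x \right)}, x y^{2} \cos^{2}{\left(x \right)}, x^{2} y^{2} \cos^{2}{\left(x \right)}, …]:  B C^{2} - 36 = 0
  [\sin{\left(x \right)} \cos^{2}{\left(x \right)}, \cos^{3}{\left(x \right)}]:  C^{3} - 27 = 0
  [x^{2} y \cos^{2}{\left(x \right)}]:  A C^{2} - \frac{B C^{2}}{2} - 9 = 0
  [x^{2} y^{2} \cos{\left(x \right)}, x^{3} y^{2} \cos{\left(x \right)}, x^{4} y \cos{\left(x \right)}, …]:  A^{2} C - 27 = 0
  [x^{2} y^{3} \cos{\left(x \right)}, x^{3} y^{3} \cos{\left(x \right)}, x^{4} y^{3} \sin{\left(x \right)}]:  A B C - 36 = 0
  [x^{2} y^{4} \cos{\left(x \right)}, x^{3} y^{4} \cos{\left(x \right)}, x^{4} y^{4} \sin{\left(x \right)}, …]:  B^{2} C - 48 = 0
  [x^{4} y^{2} \cos{\left(x \right)}]:  A^{2} C - 3 A B C + 81 = 0
  [x^{4} y^{3} \cos{\left(x \right)}]:  A B C - B^{2} C + 12 = 0
Solving: A = 3, B = 4, C = 3.
Check against the point condition:
  u(0, 0) = 3  ⟹  C = 3  ✓
Hence u(x, y) = 4 x^{2} y^{2} + 3 x^{2} y + 3 \cos{\left(x \right)}.

Answer: u(x, y) = 4 x^{2} y^{2} + 3 x^{2} y + 3 \cos{\left(x \right)}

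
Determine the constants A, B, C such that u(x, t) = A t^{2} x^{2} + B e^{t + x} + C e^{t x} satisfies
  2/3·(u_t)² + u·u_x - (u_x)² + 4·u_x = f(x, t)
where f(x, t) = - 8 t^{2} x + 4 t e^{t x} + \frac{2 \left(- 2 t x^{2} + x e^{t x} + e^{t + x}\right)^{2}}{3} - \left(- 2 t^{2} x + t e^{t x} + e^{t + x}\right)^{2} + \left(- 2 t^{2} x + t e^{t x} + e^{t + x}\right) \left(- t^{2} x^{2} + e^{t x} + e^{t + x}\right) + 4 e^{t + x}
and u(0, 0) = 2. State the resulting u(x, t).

Substitute the ansatz u = A t^{2} x^{2} + B e^{t + x} + C e^{t x} into the left-hand side.
Derivatives of the ansatz:
  u_t = 2 A t x^{2} + B e^{t} e^{x} + C x e^{t x}
  u_x = 2 A t^{2} x + B e^{t} e^{x} + C t e^{t x}
Term by term:
  2/3·(u_t)² = \frac{8 A^{2} t^{2} x^{4}}{3} + \frac{8 A B t x^{2} e^{t} e^{x}}{3} + \frac{8 A C t x^{3} e^{t x}}{3} + \frac{2 B^{2} e^{2 t} e^{2 x}}{3} + \frac{4 B C x e^{t} e^{x} e^{t x}}{3} + \frac{2 C^{2} x^{2} e^{2 t x}}{3}
  u·u_x = 2 A^{2} t^{4} x^{3} + A B t^{2} x^{2} e^{t} e^{x} + 2 A B t^{2} x e^{t} e^{x} + A C t^{3} x^{2} e^{t x} + 2 A C t^{2} x e^{t x} + B^{2} e^{2 t} e^{2 x} + B C t e^{t} e^{x} e^{t x} + B C e^{t} e^{x} e^{t x} + C^{2} t e^{2 t x}
  -(u_x)² = - 4 A^{2} t^{4} x^{2} - 4 A B t^{2} x e^{t} e^{x} - 4 A C t^{3} x e^{t x} - B^{2} e^{2 t} e^{2 x} - 2 B C t e^{t} e^{x} e^{t x} - C^{2} t^{2} e^{2 t x}
  4·u_x = 8 A t^{2} x + 4 B e^{t} e^{x} + 4 C t e^{t x}
So the left-hand side equals
  2 A^{2} t^{4} x^{3} - 4 A^{2} t^{4} x^{2} + \frac{8 A^{2} t^{2} x^{4}}{3} + A B t^{2} x^{2} e^{t} e^{x} - 2 A B t^{2} x e^{t} e^{x} + \frac{8 A B t x^{2} e^{t} e^{x}}{3} + A C t^{3} x^{2} e^{t x} - 4 A C t^{3} x e^{t x} + 2 A C t^{2} x e^{t x} + \frac{8 A C t x^{3} e^{t x}}{3} + 8 A t^{2} x + \frac{2 B^{2} e^{2 t} e^{2 x}}{3} - B C t e^{t} e^{x} e^{t x} + \frac{4 B C x e^{t} e^{x} e^{t x}}{3} + B C e^{t} e^{x} e^{t x} + 4 B e^{t} e^{x} - C^{2} t^{2} e^{2 t x} + C^{2} t e^{2 t x} + \frac{2 C^{2} x^{2} e^{2 t x}}{3} + 4 C t e^{t x}
This must equal f(x, t) identically; expanded, f = 2 t^{4} x^{3} - 4 t^{4} x^{2} - t^{3} x^{2} e^{t x} + 4 t^{3} x e^{t x} + \frac{8 t^{2} x^{4}}{3} - t^{2} x^{2} e^{t} e^{x} + 2 t^{2} x e^{t} e^{x} - 2 t^{2} x e^{t x} - 8 t^{2} x - t^{2} e^{2 t x} - \frac{8 t x^{3} e^{t x}}{3} - \frac{8 t x^{2} e^{t} e^{x}}{3} - t e^{t} e^{x} e^{t x} + t e^{2 t x} + 4 t e^{t x} + \frac{2 x^{2} e^{2 t x}}{3} + \frac{4 x e^{t} e^{x} e^{t x}}{3} + \frac{2 e^{2 t} e^{2 x}}{3} + e^{t} e^{x} e^{t x} + 4 e^{t} e^{x}.
Matching coefficients of the independent functions:
(each divided by its leading coefficient; functions giving the same equation are listed together)
  [t e^{t x}]:  C - 1 = 0
  [t e^{2 t x}, t^{2} e^{2 t x}, x^{2} e^{2 t x}]:  C^{2} - 1 = 0
  [t^{2} x]:  A + 1 = 0
  [t^{2} x^{4}, t^{4} x^{2}, t^{4} x^{3}]:  A^{2} - 1 = 0
  [e^{t} e^{x}]:  B - 1 = 0
  [e^{2 t} e^{2 x}]:  B^{2} - 1 = 0
  [t x^{3} e^{t x}, t^{2} x e^{t x}, t^{3} x e^{t x}, …]:  A C + 1 = 0
  [e^{t} e^{x} e^{t x}, t e^{t} e^{x} e^{t x}, x e^{t} e^{x} e^{t x}]:  B C - 1 = 0
  [t x^{2} e^{t} e^{x}, t^{2} x e^{t} e^{x}, t^{2} x^{2} e^{t} e^{x}]:  A B + 1 = 0
Solving: A = -1, B = 1, C = 1.
Check against the point condition:
  u(0, 0) = 2  ⟹  B + C = 2  ✓
Hence u(x, t) = - t^{2} x^{2} + e^{t x} + e^{t + x}.

Answer: u(x, t) = - t^{2} x^{2} + e^{t x} + e^{t + x}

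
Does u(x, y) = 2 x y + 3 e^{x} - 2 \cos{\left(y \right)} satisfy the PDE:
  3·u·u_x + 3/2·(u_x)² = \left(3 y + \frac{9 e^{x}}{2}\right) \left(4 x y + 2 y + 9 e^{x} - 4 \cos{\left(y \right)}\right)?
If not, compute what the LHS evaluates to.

Evaluate each term of the left-hand side for u = 2 x y + 3 e^{x} - 2 \cos{\left(y \right)}.
Derivatives:
  u_x = 2 y + 3 e^{x}
Terms:
  3·u·u_x = \left(6 y + 9 e^{x}\right) \left(2 x y + 3 e^{x} - 2 \cos{\left(y \right)}\right)
  3/2·(u_x)² = \frac{3 \left(2 y + 3 e^{x}\right)^{2}}{2}
Sum: LHS = \left(3 y + \frac{9 e^{x}}{2}\right) \left(4 x y + 2 y + 9 e^{x} - 4 \cos{\left(y \right)}\right)
This is exactly the given right-hand side, so u is a solution.

Answer: Yes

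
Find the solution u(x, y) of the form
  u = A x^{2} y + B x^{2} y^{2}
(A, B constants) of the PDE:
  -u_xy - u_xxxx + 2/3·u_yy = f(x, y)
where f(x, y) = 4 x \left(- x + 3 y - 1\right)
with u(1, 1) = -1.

Substitute the ansatz u = A x^{2} y + B x^{2} y^{2} into the left-hand side.
Derivatives of the ansatz:
  u_xy = 2 A x + 4 B x y
  u_xxxx = 0
  u_yy = 2 B x^{2}
Term by term:
  -u_xy = - 2 A x - 4 B x y
  -u_xxxx = 0
  2/3·u_yy = \frac{4 B x^{2}}{3}
So the left-hand side equals
  - 2 A x + \frac{4 B x^{2}}{3} - 4 B x y
This must equal f(x, y) identically; expanded, f = - 4 x^{2} + 12 x y - 4 x.
Matching coefficients of the independent functions:
  [x]:  - 2 A = -4
  [x^{2}]:  \frac{4 B}{3} = -4
  [x y]:  - 4 B = 12
Solving: A = 2, B = -3.
Check against the point condition:
  u(1, 1) = -1  ⟹  A + B = -1  ✓
Hence u(x, y) = - 3 x^{2} y^{2} + 2 x^{2} y.

Answer: u(x, y) = - 3 x^{2} y^{2} + 2 x^{2} y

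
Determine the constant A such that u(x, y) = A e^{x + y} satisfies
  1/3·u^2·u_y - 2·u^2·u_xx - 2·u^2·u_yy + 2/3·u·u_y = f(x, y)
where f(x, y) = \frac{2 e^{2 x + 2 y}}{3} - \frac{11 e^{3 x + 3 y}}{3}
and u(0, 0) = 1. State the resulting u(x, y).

Substitute the ansatz u = A e^{x + y} into the left-hand side.
Derivatives of the ansatz:
  u_y = A e^{x} e^{y}
  u_xx = A e^{x} e^{y}
  u_yy = A e^{x} e^{y}
Term by term:
  1/3·u^2·u_y = \frac{A^{3} e^{3 x} e^{3 y}}{3}
  -2·u^2·u_xx = - 2 A^{3} e^{3 x} e^{3 y}
  -2·u^2·u_yy = - 2 A^{3} e^{3 x} e^{3 y}
  2/3·u·u_y = \frac{2 A^{2} e^{2 x} e^{2 y}}{3}
So the left-hand side equals
  - \frac{11 A^{3} e^{3 x} e^{3 y}}{3} + \frac{2 A^{2} e^{2 x} e^{2 y}}{3}
This must equal f(x, y) identically; expanded, f = - \frac{11 e^{3 x} e^{3 y}}{3} + \frac{2 e^{2 x} e^{2 y}}{3}.
Matching coefficients of the independent functions:
  [e^{2 x} e^{2 y}]:  \frac{2 A^{2}}{3} = \frac{2}{3}
  [e^{3 x} e^{3 y}]:  - \frac{11 A^{3}}{3} = - \frac{11}{3}
Solving: A = 1.
Check against the point condition:
  u(0, 0) = 1  ⟹  A = 1  ✓
Hence u(x, y) = e^{x + y}.

Answer: u(x, y) = e^{x + y}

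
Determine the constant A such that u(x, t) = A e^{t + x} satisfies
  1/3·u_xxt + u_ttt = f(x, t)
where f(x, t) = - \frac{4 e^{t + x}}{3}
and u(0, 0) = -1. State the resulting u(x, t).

Substitute the ansatz u = A e^{t + x} into the left-hand side.
Derivatives of the ansatz:
  u_xxt = A e^{t} e^{x}
  u_ttt = A e^{t} e^{x}
Term by term:
  1/3·u_xxt = \frac{A e^{t} e^{x}}{3}
  u_ttt = A e^{t} e^{x}
So the left-hand side equals
  \frac{4 A e^{t} e^{x}}{3}
This must equal f(x, t) identically; expanded, f = - \frac{4 e^{t} e^{x}}{3}.
Matching coefficients of the independent functions:
  [e^{t} e^{x}]:  \frac{4 A}{3} = - \frac{4}{3}
Solving: A = -1.
Check against the point condition:
  u(0, 0) = -1  ⟹  A = -1  ✓
Hence u(x, t) = - e^{t + x}.

Answer: u(x, t) = - e^{t + x}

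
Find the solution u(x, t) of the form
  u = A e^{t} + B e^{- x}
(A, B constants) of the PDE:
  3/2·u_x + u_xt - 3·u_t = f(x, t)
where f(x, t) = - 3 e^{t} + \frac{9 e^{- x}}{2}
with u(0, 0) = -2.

Substitute the ansatz u = A e^{t} + B e^{- x} into the left-hand side.
Derivatives of the ansatz:
  u_x = - B e^{- x}
  u_xt = 0
  u_t = A e^{t}
Term by term:
  3/2·u_x = - \frac{3 B e^{- x}}{2}
  u_xt = 0
  -3·u_t = - 3 A e^{t}
So the left-hand side equals
  - 3 A e^{t} - \frac{3 B e^{- x}}{2}
This must equal f(x, t) = - 3 e^{t} + \frac{9 e^{- x}}{2} identically.
Matching coefficients of the independent functions:
  [e^{t}]:  - 3 A = -3
  [e^{- x}]:  - \frac{3 B}{2} = \frac{9}{2}
Solving: A = 1, B = -3.
Check against the point condition:
  u(0, 0) = -2  ⟹  A + B = -2  ✓
Hence u(x, t) = e^{t} - 3 e^{- x}.

Answer: u(x, t) = e^{t} - 3 e^{- x}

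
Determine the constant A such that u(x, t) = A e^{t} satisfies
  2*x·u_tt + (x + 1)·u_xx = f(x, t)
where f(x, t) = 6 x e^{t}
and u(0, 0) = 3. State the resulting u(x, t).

Answer: u(x, t) = 3 e^{t}

Derivation:
Substitute the ansatz u = A e^{t} into the left-hand side.
Derivatives of the ansatz:
  u_tt = A e^{t}
  u_xx = 0
Term by term:
  2*x·u_tt = 2 A x e^{t}
  (x + 1)·u_xx = 0
So the left-hand side equals
  2 A x e^{t}
This must equal f(x, t) = 6 x e^{t} identically.
Matching coefficients of the independent functions:
  [x e^{t}]:  2 A = 6
Solving: A = 3.
Check against the point condition:
  u(0, 0) = 3  ⟹  A = 3  ✓
Hence u(x, t) = 3 e^{t}.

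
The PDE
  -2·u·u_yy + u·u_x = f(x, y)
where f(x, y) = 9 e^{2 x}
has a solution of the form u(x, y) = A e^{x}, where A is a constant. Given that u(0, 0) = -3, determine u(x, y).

Answer: u(x, y) = - 3 e^{x}

Derivation:
Substitute the ansatz u = A e^{x} into the left-hand side.
Derivatives of the ansatz:
  u_yy = 0
  u_x = A e^{x}
Term by term:
  -2·u·u_yy = 0
  u·u_x = A^{2} e^{2 x}
So the left-hand side equals
  A^{2} e^{2 x}
This must equal f(x, y) = 9 e^{2 x} identically.
Matching coefficients of the independent functions:
  [e^{2 x}]:  A^{2} = 9
These equations allow (A) = (-3) or (3).
Impose the point condition(s):
  u(0, 0) = -3  ⟹  A = -3
Only A = -3 satisfies everything.
Hence u(x, y) = - 3 e^{x}.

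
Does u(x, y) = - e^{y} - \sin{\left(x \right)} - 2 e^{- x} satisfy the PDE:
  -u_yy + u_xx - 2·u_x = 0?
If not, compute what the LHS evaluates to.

Evaluate each term of the left-hand side for u = - e^{y} - \sin{\left(x \right)} - 2 e^{- x}.
Derivatives:
  u_yy = - e^{y}
  u_xx = \sin{\left(x \right)} - 2 e^{- x}
  u_x = - \cos{\left(x \right)} + 2 e^{- x}
Terms:
  -u_yy = e^{y}
  u_xx = \sin{\left(x \right)} - 2 e^{- x}
  -2·u_x = 2 \cos{\left(x \right)} - 4 e^{- x}
Sum: LHS = e^{y} + \sin{\left(x \right)} + 2 \cos{\left(x \right)} - 6 e^{- x}
Given right-hand side: 0. Difference LHS − RHS = e^{y} + \sin{\left(x \right)} + 2 \cos{\left(x \right)} - 6 e^{- x} ≠ 0, so u is not a solution.

Answer: No, the LHS evaluates to e^{y} + \sin{\left(x \right)} + 2 \cos{\left(x \right)} - 6 e^{- x}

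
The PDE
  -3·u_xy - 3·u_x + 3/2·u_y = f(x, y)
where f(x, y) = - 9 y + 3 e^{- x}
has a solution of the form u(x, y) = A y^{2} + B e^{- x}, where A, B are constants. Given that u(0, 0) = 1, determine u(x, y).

Substitute the ansatz u = A y^{2} + B e^{- x} into the left-hand side.
Derivatives of the ansatz:
  u_xy = 0
  u_x = - B e^{- x}
  u_y = 2 A y
Term by term:
  -3·u_xy = 0
  -3·u_x = 3 B e^{- x}
  3/2·u_y = 3 A y
So the left-hand side equals
  3 A y + 3 B e^{- x}
This must equal f(x, y) = - 9 y + 3 e^{- x} identically.
Matching coefficients of the independent functions:
  [y]:  3 A = -9
  [e^{- x}]:  3 B = 3
Solving: A = -3, B = 1.
Check against the point condition:
  u(0, 0) = 1  ⟹  B = 1  ✓
Hence u(x, y) = - 3 y^{2} + e^{- x}.

Answer: u(x, y) = - 3 y^{2} + e^{- x}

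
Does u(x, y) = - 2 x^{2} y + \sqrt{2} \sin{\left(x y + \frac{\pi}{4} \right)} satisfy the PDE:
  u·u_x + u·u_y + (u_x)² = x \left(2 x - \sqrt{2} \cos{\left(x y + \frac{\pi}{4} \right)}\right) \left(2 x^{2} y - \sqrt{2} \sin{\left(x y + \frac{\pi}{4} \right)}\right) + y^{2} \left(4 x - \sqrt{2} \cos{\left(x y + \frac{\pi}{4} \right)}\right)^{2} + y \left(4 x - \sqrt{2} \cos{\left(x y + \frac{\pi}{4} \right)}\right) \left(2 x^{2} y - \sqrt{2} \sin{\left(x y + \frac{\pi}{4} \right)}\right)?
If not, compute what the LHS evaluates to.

Evaluate each term of the left-hand side for u = - 2 x^{2} y + \sqrt{2} \sin{\left(x y + \frac{\pi}{4} \right)}.
Derivatives:
  u_x = - 4 x y + \sqrt{2} y \cos{\left(x y + \frac{\pi}{4} \right)}
  u_y = - 2 x^{2} + \sqrt{2} x \cos{\left(x y + \frac{\pi}{4} \right)}
Terms:
  u·u_x = y \left(4 x - \sqrt{2} \cos{\left(x y + \frac{\pi}{4} \right)}\right) \left(2 x^{2} y - \sqrt{2} \sin{\left(x y + \frac{\pi}{4} \right)}\right)
  u·u_y = x \left(2 x - \sqrt{2} \cos{\left(x y + \frac{\pi}{4} \right)}\right) \left(2 x^{2} y - \sqrt{2} \sin{\left(x y + \frac{\pi}{4} \right)}\right)
  (u_x)² = y^{2} \left(4 x - \sqrt{2} \cos{\left(x y + \frac{\pi}{4} \right)}\right)^{2}
Sum: LHS = x \left(2 x - \sqrt{2} \cos{\left(x y + \frac{\pi}{4} \right)}\right) \left(2 x^{2} y - \sqrt{2} \sin{\left(x y + \frac{\pi}{4} \right)}\right) + y^{2} \left(4 x - \sqrt{2} \cos{\left(x y + \frac{\pi}{4} \right)}\right)^{2} + y \left(4 x - \sqrt{2} \cos{\left(x y + \frac{\pi}{4} \right)}\right) \left(2 x^{2} y - \sqrt{2} \sin{\left(x y + \frac{\pi}{4} \right)}\right)
This is exactly the given right-hand side, so u is a solution.

Answer: Yes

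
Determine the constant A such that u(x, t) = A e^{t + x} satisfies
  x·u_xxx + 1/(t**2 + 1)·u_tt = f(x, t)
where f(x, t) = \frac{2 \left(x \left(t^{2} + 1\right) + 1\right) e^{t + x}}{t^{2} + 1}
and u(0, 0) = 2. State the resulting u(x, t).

Substitute the ansatz u = A e^{t + x} into the left-hand side.
Derivatives of the ansatz:
  u_xxx = A e^{t} e^{x}
  u_tt = A e^{t} e^{x}
Term by term:
  x·u_xxx = A x e^{t} e^{x}
  1/(t**2 + 1)·u_tt = \frac{A e^{t} e^{x}}{t^{2} + 1}
So the left-hand side equals
  A x e^{t} e^{x} + \frac{A e^{t} e^{x}}{t^{2} + 1}
This must equal f(x, t) identically; expanded, f = 2 x e^{t} e^{x} + \frac{2 e^{t} e^{x}}{t^{2} + 1}.
Matching coefficients of the independent functions:
  [x e^{t} e^{x}, \frac{e^{t} e^{x}}{t^{2} + 1}]:  A = 2
Solving: A = 2.
Check against the point condition:
  u(0, 0) = 2  ⟹  A = 2  ✓
Hence u(x, t) = 2 e^{t + x}.

Answer: u(x, t) = 2 e^{t + x}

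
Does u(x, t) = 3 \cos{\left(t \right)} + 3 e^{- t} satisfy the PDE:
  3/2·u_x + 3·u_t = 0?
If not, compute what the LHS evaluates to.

Evaluate each term of the left-hand side for u = 3 \cos{\left(t \right)} + 3 e^{- t}.
Derivatives:
  u_x = 0
  u_t = - 3 \sin{\left(t \right)} - 3 e^{- t}
Terms:
  3/2·u_x = 0
  3·u_t = - 9 \sin{\left(t \right)} - 9 e^{- t}
Sum: LHS = - 9 \sin{\left(t \right)} - 9 e^{- t}
Given right-hand side: 0. Difference LHS − RHS = - 9 \sin{\left(t \right)} - 9 e^{- t} ≠ 0, so u is not a solution.

Answer: No, the LHS evaluates to - 9 \sin{\left(t \right)} - 9 e^{- t}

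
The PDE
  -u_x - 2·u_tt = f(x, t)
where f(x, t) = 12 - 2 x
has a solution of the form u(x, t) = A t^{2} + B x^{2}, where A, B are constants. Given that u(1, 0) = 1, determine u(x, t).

Substitute the ansatz u = A t^{2} + B x^{2} into the left-hand side.
Derivatives of the ansatz:
  u_x = 2 B x
  u_tt = 2 A
Term by term:
  -u_x = - 2 B x
  -2·u_tt = - 4 A
So the left-hand side equals
  - 4 A - 2 B x
This must equal f(x, t) = 12 - 2 x identically.
Matching coefficients of the independent functions:
  [constant term]:  - 4 A = 12
  [x]:  - 2 B = -2
Solving: A = -3, B = 1.
Check against the point condition:
  u(1, 0) = 1  ⟹  B = 1  ✓
Hence u(x, t) = - 3 t^{2} + x^{2}.

Answer: u(x, t) = - 3 t^{2} + x^{2}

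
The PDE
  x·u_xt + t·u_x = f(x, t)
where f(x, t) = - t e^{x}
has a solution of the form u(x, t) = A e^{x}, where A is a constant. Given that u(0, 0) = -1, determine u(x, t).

Substitute the ansatz u = A e^{x} into the left-hand side.
Derivatives of the ansatz:
  u_xt = 0
  u_x = A e^{x}
Term by term:
  x·u_xt = 0
  t·u_x = A t e^{x}
So the left-hand side equals
  A t e^{x}
This must equal f(x, t) = - t e^{x} identically.
Matching coefficients of the independent functions:
  [t e^{x}]:  A = -1
Solving: A = -1.
Check against the point condition:
  u(0, 0) = -1  ⟹  A = -1  ✓
Hence u(x, t) = - e^{x}.

Answer: u(x, t) = - e^{x}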